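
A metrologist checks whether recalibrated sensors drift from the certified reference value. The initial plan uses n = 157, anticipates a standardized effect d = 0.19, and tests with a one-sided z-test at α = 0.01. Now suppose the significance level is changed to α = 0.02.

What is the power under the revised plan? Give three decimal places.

δ = d·√n = 0.19 × √157 = 2.3807 (unchanged). New critical value: z_{0.02} = 2.054.
Revised power = Φ(δ − 2.054) = Φ(0.327) = 0.6281.

Power ≈ 0.628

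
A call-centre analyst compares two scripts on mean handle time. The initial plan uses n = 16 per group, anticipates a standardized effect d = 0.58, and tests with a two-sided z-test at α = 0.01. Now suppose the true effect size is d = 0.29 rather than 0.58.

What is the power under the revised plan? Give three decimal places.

Power ≈ 0.040

With d = 0.29: δ = d·√(n/2) = 0.29 × √(16/2) = 0.8202. Critical value z_{0.005} = 2.576.
Revised power = Φ(δ − 2.576) + Φ(−δ − 2.576) = Φ(-1.756) + Φ(-3.396) = 0.0396 + 0.0003 = 0.0399.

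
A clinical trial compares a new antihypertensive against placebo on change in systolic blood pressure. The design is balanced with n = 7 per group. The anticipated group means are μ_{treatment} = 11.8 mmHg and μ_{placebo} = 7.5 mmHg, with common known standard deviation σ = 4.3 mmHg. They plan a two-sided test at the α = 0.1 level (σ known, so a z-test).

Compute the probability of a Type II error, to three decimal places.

β ≈ 0.410

Standardized effect: d = |μ_{treatment} − μ_{placebo}| / σ = |11.8 − 7.5| / 4.3 = 1.0000
Noncentrality parameter: δ = d·√(n/2) = 1.0000 × √(7/2) = 1.8708
Critical value for a two-sided test at α = 0.1: z_{α/2} = 1.645.
Power = Φ(δ − 1.645) + Φ(−δ − 1.645) = Φ(0.226) + Φ(-3.516) = 0.5894 + 0.0002 = 0.5896.
Type II error: β = 1 − power = 1 − 0.5896 = 0.4104.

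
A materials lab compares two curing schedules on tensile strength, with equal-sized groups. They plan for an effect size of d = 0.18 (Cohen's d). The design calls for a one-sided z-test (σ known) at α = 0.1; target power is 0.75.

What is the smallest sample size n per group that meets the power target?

Set Φ(δ − 1.282) = 0.75; then δ − 1.282 = Φ⁻¹(0.75) = 0.674, giving δ = 1.956.
δ = d·√(n/2) ⇒ n = 2(δ/d)² = 2 × (1.956 / 0.18)² = 236.18.
Rounding up, n = 237 per group.

n = 237 per group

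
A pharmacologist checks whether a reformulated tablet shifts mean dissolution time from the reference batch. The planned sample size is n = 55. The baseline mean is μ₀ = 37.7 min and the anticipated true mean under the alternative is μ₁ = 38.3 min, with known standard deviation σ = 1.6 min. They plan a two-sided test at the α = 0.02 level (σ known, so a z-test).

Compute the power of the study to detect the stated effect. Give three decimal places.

Power ≈ 0.675

Standardized effect: d = |μ₁ − μ₀| / σ = |38.3 − 37.7| / 1.6 = 0.3750
Noncentrality parameter: δ = d·√n = 0.3750 × √55 = 2.7811
Two-sided α = 0.02 → critical value z_{0.01} = 2.326.
Power = Φ(δ − 2.326) + Φ(−δ − 2.326) = Φ(0.455) + Φ(-5.107) = 0.6753 + 0.0000 = 0.6753.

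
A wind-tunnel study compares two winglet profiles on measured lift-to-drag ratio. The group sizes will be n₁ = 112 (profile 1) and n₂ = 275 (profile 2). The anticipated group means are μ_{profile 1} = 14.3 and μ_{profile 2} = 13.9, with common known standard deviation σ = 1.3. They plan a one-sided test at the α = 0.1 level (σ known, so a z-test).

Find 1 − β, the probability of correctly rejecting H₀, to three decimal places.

Standardized effect: d = |μ_{profile 1} − μ_{profile 2}| / σ = |14.3 − 13.9| / 1.3 = 0.3077
Noncentrality parameter: δ = d / √(1/n₁ + 1/n₂) = 0.3077 / √(1/112 + 1/275) = 2.7450
Critical value for a one-sided test at α = 0.1: z_α = 1.282.
Power = Φ(δ − 1.282) = Φ(1.463) = 0.9283.

Power ≈ 0.928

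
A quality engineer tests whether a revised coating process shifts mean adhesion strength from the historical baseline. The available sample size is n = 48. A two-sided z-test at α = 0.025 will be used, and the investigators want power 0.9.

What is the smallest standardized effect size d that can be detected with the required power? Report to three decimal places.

d ≈ 0.508

Required noncentrality: δ = z_{0.0125} + z_{0.10} = 2.241 + 1.282 = 3.523.
(Lower-tail contribution to power is negligible for δ > 0.)
δ = d·√n ⇒ d = δ/√n = 3.523/√48 = 0.5085.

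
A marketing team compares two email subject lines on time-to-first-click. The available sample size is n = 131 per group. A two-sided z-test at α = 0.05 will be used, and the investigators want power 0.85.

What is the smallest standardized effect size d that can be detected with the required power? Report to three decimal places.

d ≈ 0.370

Need Φ(δ − 1.960) = 0.85, so δ = 1.960 + 1.036 = 2.996.
(Lower-tail contribution to power is negligible for δ > 0.)
δ = d·√(n/2) ⇒ d = δ/√(n/2) = 2.996/√(131/2) = 0.3702.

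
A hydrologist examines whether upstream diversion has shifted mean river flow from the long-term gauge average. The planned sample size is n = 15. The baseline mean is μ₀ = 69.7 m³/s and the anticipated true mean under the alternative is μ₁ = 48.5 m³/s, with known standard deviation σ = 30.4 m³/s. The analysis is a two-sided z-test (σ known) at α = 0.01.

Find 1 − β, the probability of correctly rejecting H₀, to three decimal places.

Power ≈ 0.550

Standardized effect: d = |μ₁ − μ₀| / σ = |48.5 − 69.7| / 30.4 = 0.6974
Noncentrality parameter: λ = d·√n = 0.6974 × √15 = 2.7009
Two-sided α = 0.01 → critical value z_{0.005} = 2.576.
Power = Φ(λ − 2.576) + Φ(−λ − 2.576) = Φ(0.125) + Φ(-5.277) = 0.5498 + 0.0000 = 0.5498.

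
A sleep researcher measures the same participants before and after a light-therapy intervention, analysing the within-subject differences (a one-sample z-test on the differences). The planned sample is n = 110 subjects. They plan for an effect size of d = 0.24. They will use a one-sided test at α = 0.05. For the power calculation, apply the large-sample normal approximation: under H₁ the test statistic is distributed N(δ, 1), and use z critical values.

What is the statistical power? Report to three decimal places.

Power ≈ 0.808

Noncentrality parameter: δ = d·√n = 0.24 × √110 = 2.5171
Critical value for a one-sided test at α = 0.05: z_α = 1.645.
Power = P(Z > 1.645 − δ) = Φ(0.872) = 0.8085.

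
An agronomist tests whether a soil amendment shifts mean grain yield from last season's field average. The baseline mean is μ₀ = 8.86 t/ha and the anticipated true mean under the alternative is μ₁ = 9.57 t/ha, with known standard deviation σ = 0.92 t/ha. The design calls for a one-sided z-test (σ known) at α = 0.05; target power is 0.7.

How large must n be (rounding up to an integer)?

Standardized effect: d = |μ₁ − μ₀| / σ = |9.57 − 8.86| / 0.92 = 0.7717
For power 0.7 need Φ(δ − z_{0.05}) = 0.7, so δ = z_{0.05} + z_{0.30} = 1.645 + 0.524 = 2.169.
δ = d·√n ⇒ n = (δ/d)² = (2.169 / 0.7717)² = 7.90.
Rounding up, n = 8.

n = 8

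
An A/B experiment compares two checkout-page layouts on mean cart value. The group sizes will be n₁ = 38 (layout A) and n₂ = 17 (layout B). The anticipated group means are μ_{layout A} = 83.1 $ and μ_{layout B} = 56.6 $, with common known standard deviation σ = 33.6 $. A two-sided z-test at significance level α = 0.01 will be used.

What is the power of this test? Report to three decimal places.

Power ≈ 0.551

Standardized effect: d = |μ_{layout A} − μ_{layout B}| / σ = |83.1 − 56.6| / 33.6 = 0.7887
Noncentrality parameter: δ = d / √(1/n₁ + 1/n₂) = 0.7887 / √(1/38 + 1/17) = 2.7030
Two-sided α = 0.01 → critical value z_{0.005} = 2.576.
Power = Φ(δ − 2.576) + Φ(−δ − 2.576) = Φ(0.127) + Φ(-5.279) = 0.5506 + 0.0000 = 0.5506.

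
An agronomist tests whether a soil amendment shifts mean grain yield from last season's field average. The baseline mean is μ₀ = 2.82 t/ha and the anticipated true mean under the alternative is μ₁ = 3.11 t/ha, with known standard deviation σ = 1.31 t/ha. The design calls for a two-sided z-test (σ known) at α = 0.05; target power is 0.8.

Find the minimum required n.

n = 161

Standardized effect: d = |μ₁ − μ₀| / σ = |3.11 − 2.82| / 1.31 = 0.2214
For power 0.8 need Φ(δ − z_{0.025}) = 0.8, so δ = z_{0.025} + z_{0.20} = 1.960 + 0.842 = 2.802.
(The Φ(−δ − z_{α/2}) term is vanishingly small for δ > 0 and is dropped in the standard sample-size formula.)
δ = d·√n ⇒ n = (δ/d)² = (2.802 / 0.2214)² = 160.16.
Round up to the next whole unit.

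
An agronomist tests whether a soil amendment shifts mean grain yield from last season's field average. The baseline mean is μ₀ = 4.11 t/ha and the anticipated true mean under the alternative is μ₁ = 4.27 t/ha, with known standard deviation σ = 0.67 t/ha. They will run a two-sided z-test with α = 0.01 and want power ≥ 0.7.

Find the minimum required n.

n = 169

Standardized effect: d = |μ₁ − μ₀| / σ = |4.27 − 4.11| / 0.67 = 0.2388
Set Φ(δ − 2.576) = 0.7; then δ − 2.576 = Φ⁻¹(0.7) = 0.524, giving δ = 3.100.
(Ignoring the negligible lower-tail rejection probability gives the usual closed-form inversion.)
δ = d·√n ⇒ n = (δ/d)² = (3.100 / 0.2388)² = 168.54.
Round up to the next whole unit.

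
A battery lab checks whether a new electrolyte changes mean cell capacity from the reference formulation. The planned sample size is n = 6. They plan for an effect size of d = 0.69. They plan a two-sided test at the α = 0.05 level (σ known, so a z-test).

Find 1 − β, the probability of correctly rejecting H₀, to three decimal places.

Noncentrality parameter: δ = d·√n = 0.69 × √6 = 1.6901
Two-sided α = 0.05 → critical value z_{0.025} = 1.960.
Power = Φ(δ − 1.960) + Φ(−δ − 1.960) = Φ(-0.270) + Φ(-3.650) = 0.3937 + 0.0001 = 0.3938.

Power ≈ 0.394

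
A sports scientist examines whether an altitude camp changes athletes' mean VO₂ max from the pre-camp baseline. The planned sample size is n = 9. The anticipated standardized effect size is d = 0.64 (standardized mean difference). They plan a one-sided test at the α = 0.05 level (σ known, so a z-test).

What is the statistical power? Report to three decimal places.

Noncentrality parameter: δ = d·√n = 0.64 × √9 = 1.9200
One-sided α = 0.05 → critical value z_{0.05} = 1.645.
Power = P(Z > 1.645 − δ) = Φ(0.275) = 0.6084.

Power ≈ 0.608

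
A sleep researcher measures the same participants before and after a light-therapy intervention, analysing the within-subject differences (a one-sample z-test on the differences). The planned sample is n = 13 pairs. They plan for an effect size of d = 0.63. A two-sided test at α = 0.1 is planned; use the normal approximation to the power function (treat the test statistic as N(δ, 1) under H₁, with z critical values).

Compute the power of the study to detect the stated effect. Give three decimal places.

Noncentrality parameter: δ = d·√n = 0.63 × √13 = 2.2715
Two-sided α = 0.1 → critical value z_{0.05} = 1.645.
Power = Φ(δ − 1.645) + Φ(−δ − 1.645) = Φ(0.627) + Φ(-3.916) = 0.7346 + 0.0000 = 0.7346.

Power ≈ 0.735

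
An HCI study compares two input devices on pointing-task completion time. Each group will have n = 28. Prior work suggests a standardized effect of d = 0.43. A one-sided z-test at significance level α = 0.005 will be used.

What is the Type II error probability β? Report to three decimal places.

β ≈ 0.833

Noncentrality parameter: δ = d·√(n/2) = 0.43 × √(28/2) = 1.6089
One-sided α = 0.005 → critical value z_{0.005} = 2.576.
Power = Φ(δ − 2.576) = Φ(-0.967) = 0.1668.
Type II error: β = 1 − power = 1 − 0.1668 = 0.8332.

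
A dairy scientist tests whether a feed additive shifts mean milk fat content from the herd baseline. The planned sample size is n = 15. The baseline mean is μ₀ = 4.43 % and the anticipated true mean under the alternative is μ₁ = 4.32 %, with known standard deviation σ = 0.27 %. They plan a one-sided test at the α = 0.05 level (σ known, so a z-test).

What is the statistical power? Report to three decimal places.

Standardized effect: d = |μ₁ − μ₀| / σ = |4.32 − 4.43| / 0.27 = 0.4074
Noncentrality parameter: δ = d·√n = 0.4074 × √15 = 1.5779
Critical value for a one-sided test at α = 0.05: z_α = 1.645.
Power = P(Z > 1.645 − δ) = Φ(-0.067) = 0.4733.

Power ≈ 0.473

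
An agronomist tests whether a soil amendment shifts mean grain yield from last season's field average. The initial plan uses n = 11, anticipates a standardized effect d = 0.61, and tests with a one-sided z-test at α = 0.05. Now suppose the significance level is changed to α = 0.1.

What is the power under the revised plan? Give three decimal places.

Power ≈ 0.771

δ = d·√n = 0.61 × √11 = 2.0231 (unchanged). New critical value: z_{0.1} = 1.282.
Revised power = P(Z > 1.282 − δ) = Φ(0.742) = 0.7708.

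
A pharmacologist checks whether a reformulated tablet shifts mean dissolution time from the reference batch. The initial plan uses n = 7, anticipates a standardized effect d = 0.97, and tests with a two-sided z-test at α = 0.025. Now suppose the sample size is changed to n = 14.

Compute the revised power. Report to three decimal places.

With n = 14: δ = d·√n = 0.97 × √14 = 3.6294. Critical value z_{0.0125} = 2.241.
Revised power = Φ(δ − 2.241) + Φ(−δ − 2.241) = Φ(1.388) + Φ(-5.871) = 0.9174 + 0.0000 = 0.9174.

Power ≈ 0.917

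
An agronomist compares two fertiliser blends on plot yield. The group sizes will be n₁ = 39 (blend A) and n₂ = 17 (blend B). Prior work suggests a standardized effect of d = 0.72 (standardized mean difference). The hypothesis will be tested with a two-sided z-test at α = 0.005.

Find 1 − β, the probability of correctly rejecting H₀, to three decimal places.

Noncentrality parameter: δ = d / √(1/n₁ + 1/n₂) = 0.72 / √(1/39 + 1/17) = 2.4774
Critical value for a two-sided test at α = 0.005: z_{α/2} = 2.807.
Power = Φ(δ − 2.807) + Φ(−δ − 2.807) = Φ(-0.330) + Φ(-5.284) = 0.3708 + 0.0000 = 0.3708.

Power ≈ 0.371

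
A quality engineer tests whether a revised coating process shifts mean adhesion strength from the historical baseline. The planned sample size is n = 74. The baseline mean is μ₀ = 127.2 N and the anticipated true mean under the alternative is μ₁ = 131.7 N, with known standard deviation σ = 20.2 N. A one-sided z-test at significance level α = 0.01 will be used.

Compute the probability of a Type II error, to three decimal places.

β ≈ 0.659

Standardized effect: d = |μ₁ − μ₀| / σ = |131.7 − 127.2| / 20.2 = 0.2228
Noncentrality parameter: λ = d·√n = 0.2228 × √74 = 1.9164
Critical value for a one-sided test at α = 0.01: z_α = 2.326.
Power = P(Z > 2.326 − λ) = Φ(-0.410) = 0.3409.
Type II error: β = 1 − power = 1 − 0.3409 = 0.6591.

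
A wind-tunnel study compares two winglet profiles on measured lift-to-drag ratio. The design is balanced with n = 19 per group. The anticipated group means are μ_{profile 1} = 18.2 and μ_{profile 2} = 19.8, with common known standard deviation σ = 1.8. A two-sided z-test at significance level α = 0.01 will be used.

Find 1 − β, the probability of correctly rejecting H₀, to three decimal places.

Power ≈ 0.565

Standardized effect: d = |μ_{profile 1} − μ_{profile 2}| / σ = |18.2 − 19.8| / 1.8 = 0.8889
Noncentrality parameter: δ = d·√(n/2) = 0.8889 × √(19/2) = 2.7397
Critical value for a two-sided test at α = 0.01: z_{α/2} = 2.576.
Power = Φ(δ − 2.576) + Φ(−δ − 2.576) = Φ(0.164) + Φ(-5.316) = 0.5651 + 0.0000 = 0.5651.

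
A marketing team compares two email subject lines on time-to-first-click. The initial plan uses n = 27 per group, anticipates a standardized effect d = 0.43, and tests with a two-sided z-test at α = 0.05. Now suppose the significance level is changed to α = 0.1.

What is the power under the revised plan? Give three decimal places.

Power ≈ 0.475

δ = d·√(n/2) = 0.43 × √(27/2) = 1.5799 (unchanged). New critical value: z_{0.05} = 1.645.
Revised power = Φ(δ − 1.645) + Φ(−δ − 1.645) = Φ(-0.065) + Φ(-3.225) = 0.4741 + 0.0006 = 0.4747.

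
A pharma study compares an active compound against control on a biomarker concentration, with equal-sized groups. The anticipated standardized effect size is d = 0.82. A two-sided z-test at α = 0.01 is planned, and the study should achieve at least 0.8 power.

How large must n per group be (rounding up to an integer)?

n = 35 per group

For power 0.8 need Φ(δ − z_{0.005}) = 0.8, so δ = z_{0.005} + z_{0.20} = 2.576 + 0.842 = 3.417.
(For δ > 0 the lower-tail rejection region contributes negligibly to power, so the one-term inversion is standard.)
δ = d·√(n/2) ⇒ n = 2(δ/d)² = 2 × (3.417 / 0.82)² = 34.74.
Rounding up, n = 35 per group.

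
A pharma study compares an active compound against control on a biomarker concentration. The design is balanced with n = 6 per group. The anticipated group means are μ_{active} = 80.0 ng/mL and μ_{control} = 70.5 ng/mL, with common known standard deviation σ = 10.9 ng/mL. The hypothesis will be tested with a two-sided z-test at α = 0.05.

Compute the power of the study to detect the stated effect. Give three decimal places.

Standardized effect: d = |μ_{active} − μ_{control}| / σ = |80.0 − 70.5| / 10.9 = 0.8716
Noncentrality parameter: δ = d·√(n/2) = 0.8716 × √(6/2) = 1.5096
Critical value for a two-sided test at α = 0.05: z_{α/2} = 1.960.
Power = Φ(δ − 1.960) + Φ(−δ − 1.960) = Φ(-0.450) + Φ(-3.470) = 0.3262 + 0.0003 = 0.3265.

Power ≈ 0.326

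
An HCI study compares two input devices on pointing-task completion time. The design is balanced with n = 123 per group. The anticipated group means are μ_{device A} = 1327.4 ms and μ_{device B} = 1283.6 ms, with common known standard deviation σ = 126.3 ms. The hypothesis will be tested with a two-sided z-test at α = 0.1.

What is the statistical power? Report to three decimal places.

Standardized effect: d = |μ_{device A} − μ_{device B}| / σ = |1327.4 − 1283.6| / 126.3 = 0.3468
Noncentrality parameter: δ = d·√(n/2) = 0.3468 × √(123/2) = 2.7196
Critical value for a two-sided test at α = 0.1: z_{α/2} = 1.645.
Power = Φ(δ − 1.645) + Φ(−δ − 1.645) = Φ(1.075) + Φ(-4.364) = 0.8588 + 0.0000 = 0.8588.

Power ≈ 0.859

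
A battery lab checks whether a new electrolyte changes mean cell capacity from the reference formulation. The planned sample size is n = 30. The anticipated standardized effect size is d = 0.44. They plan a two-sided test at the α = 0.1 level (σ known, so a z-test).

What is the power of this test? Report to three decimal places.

Power ≈ 0.778

Noncentrality parameter: δ = d·√n = 0.44 × √30 = 2.4100
Two-sided α = 0.1 → critical value z_{0.05} = 1.645.
Power = Φ(δ − 1.645) + Φ(−δ − 1.645) = Φ(0.765) + Φ(-4.055) = 0.7779 + 0.0000 = 0.7779.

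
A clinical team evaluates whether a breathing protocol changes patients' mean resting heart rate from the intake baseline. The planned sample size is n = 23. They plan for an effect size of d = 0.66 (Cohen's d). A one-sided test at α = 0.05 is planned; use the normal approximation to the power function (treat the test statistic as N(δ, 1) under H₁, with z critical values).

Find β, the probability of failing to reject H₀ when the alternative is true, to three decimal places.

Noncentrality parameter: δ = d·√n = 0.66 × √23 = 3.1652
One-sided α = 0.05 → critical value z_{0.05} = 1.645.
Power = Φ(δ − 1.645) = Φ(1.520) = 0.9358.
Type II error: β = 1 − power = 1 − 0.9358 = 0.0642.

β ≈ 0.064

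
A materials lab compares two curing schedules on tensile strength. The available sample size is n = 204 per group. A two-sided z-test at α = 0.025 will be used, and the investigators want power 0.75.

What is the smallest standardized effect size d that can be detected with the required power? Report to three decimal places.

Need Φ(δ − 2.241) = 0.75, so δ = 2.241 + 0.674 = 2.916.
(Lower-tail contribution to power is negligible for δ > 0.)
δ = d·√(n/2) ⇒ d = δ/√(n/2) = 2.916/√(204/2) = 0.2887.

d ≈ 0.289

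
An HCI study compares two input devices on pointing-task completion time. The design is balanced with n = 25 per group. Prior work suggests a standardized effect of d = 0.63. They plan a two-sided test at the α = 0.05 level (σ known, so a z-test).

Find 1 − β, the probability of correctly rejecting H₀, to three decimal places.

Noncentrality parameter: δ = d·√(n/2) = 0.63 × √(25/2) = 2.2274
Critical value for a two-sided test at α = 0.05: z_{α/2} = 1.960.
Power = Φ(δ − 1.960) + Φ(−δ − 1.960) = Φ(0.267) + Φ(-4.187) = 0.6054 + 0.0000 = 0.6054.

Power ≈ 0.605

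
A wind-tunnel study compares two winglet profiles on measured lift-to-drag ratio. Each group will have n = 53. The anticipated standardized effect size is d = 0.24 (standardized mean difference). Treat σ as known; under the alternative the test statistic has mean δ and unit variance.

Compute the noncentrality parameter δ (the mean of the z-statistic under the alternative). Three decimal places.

δ ≈ 1.235

δ = d·√(n/2) = 0.24 × √(53/2) = 1.2355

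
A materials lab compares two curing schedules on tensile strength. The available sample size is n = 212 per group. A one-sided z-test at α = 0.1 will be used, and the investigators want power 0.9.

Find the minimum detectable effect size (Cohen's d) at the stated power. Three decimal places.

Required noncentrality: δ = z_{0.1} + z_{0.10} = 1.282 + 1.282 = 2.563.
δ = d·√(n/2) ⇒ d = δ/√(n/2) = 2.563/√(212/2) = 0.2490.

d ≈ 0.249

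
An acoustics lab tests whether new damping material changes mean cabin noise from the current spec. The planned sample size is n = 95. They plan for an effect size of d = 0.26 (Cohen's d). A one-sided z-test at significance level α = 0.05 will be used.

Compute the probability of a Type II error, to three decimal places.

β ≈ 0.187

Noncentrality parameter: δ = d·√n = 0.26 × √95 = 2.5342
Critical value for a one-sided test at α = 0.05: z_α = 1.645.
Power = Φ(δ − 1.645) = Φ(0.889) = 0.8131.
Type II error: β = 1 − power = 1 − 0.8131 = 0.1869.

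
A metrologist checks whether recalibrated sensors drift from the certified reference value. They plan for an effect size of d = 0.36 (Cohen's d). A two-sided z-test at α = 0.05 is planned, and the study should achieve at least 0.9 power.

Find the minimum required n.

Set Φ(δ − 1.960) = 0.9; then δ − 1.960 = Φ⁻¹(0.9) = 1.282, giving δ = 3.242.
(The Φ(−δ − z_{α/2}) term is vanishingly small for δ > 0 and is dropped in the standard sample-size formula.)
δ = d·√n ⇒ n = (δ/d)² = (3.242 / 0.36)² = 81.08.
Round up to the next whole unit.

n = 82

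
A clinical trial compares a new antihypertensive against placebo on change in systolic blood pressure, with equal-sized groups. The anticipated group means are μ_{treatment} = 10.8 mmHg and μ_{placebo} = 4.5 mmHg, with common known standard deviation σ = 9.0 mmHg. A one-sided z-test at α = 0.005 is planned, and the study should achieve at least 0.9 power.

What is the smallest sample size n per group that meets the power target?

n = 61 per group

Standardized effect: d = |μ_{treatment} − μ_{placebo}| / σ = |10.8 − 4.5| / 9.0 = 0.7000
Set Φ(δ − 2.576) = 0.9; then δ − 2.576 = Φ⁻¹(0.9) = 1.282, giving δ = 3.857.
δ = d·√(n/2) ⇒ n = 2(δ/d)² = 2 × (3.857 / 0.7000)² = 60.73.
Round up to the next whole unit.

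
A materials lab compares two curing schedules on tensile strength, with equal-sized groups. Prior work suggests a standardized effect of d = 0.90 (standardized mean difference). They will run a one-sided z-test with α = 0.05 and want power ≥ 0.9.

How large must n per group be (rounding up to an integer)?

For power 0.9 need Φ(δ − z_{0.05}) = 0.9, so δ = z_{0.05} + z_{0.10} = 1.645 + 1.282 = 2.926.
δ = d·√(n/2) ⇒ n = 2(δ/d)² = 2 × (2.926 / 0.90)² = 21.15.
Rounding up, n = 22 per group.

n = 22 per group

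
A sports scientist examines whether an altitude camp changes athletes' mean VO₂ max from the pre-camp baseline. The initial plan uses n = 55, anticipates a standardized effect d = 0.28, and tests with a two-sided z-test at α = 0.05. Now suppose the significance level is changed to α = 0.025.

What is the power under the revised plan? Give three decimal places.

Power ≈ 0.435

δ = d·√n = 0.28 × √55 = 2.0765 (unchanged). New critical value: z_{0.0125} = 2.241.
Revised power = Φ(δ − 2.241) + Φ(−δ − 2.241) = Φ(-0.165) + Φ(-4.318) = 0.4345 + 0.0000 = 0.4345.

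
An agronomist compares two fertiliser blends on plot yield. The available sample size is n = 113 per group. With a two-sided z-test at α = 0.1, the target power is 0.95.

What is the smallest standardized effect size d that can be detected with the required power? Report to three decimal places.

d ≈ 0.438

Required noncentrality: δ = z_{0.05} + z_{0.05} = 1.645 + 1.645 = 3.290.
(Lower-tail contribution to power is negligible for δ > 0.)
δ = d·√(n/2) ⇒ d = δ/√(n/2) = 3.290/√(113/2) = 0.4377.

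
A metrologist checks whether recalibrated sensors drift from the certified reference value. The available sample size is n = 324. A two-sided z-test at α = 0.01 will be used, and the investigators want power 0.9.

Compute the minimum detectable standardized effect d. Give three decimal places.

d ≈ 0.214

Required noncentrality: δ = z_{0.005} + z_{0.10} = 2.576 + 1.282 = 3.857.
(Lower-tail contribution to power is negligible for δ > 0.)
δ = d·√n ⇒ d = δ/√n = 3.857/√324 = 0.2143.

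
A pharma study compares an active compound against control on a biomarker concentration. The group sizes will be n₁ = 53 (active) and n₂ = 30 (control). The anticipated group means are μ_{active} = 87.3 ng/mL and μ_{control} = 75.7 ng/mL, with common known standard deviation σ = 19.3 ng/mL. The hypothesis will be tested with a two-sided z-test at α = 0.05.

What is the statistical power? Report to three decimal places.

Standardized effect: d = |μ_{active} − μ_{control}| / σ = |87.3 − 75.7| / 19.3 = 0.6010
Noncentrality parameter: δ = d / √(1/n₁ + 1/n₂) = 0.6010 / √(1/53 + 1/30) = 2.6306
Two-sided α = 0.05 → critical value z_{0.025} = 1.960.
Power = Φ(δ − 1.960) + Φ(−δ − 1.960) = Φ(0.671) + Φ(-4.591) = 0.7488 + 0.0000 = 0.7488.

Power ≈ 0.749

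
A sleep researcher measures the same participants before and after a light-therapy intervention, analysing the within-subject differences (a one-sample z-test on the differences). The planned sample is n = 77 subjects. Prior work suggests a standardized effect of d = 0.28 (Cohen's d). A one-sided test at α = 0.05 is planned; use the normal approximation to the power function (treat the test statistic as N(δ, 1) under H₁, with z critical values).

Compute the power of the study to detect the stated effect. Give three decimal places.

Noncentrality parameter: λ = d·√n = 0.28 × √77 = 2.4570
One-sided α = 0.05 → critical value z_{0.05} = 1.645.
Power = Φ(λ − 1.645) = Φ(0.812) = 0.7916.

Power ≈ 0.792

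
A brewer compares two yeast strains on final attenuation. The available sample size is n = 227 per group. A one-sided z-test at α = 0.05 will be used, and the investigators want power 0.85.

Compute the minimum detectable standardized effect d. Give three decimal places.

Need Φ(δ − 1.645) = 0.85, so δ = 1.645 + 1.036 = 2.681.
δ = d·√(n/2) ⇒ d = δ/√(n/2) = 2.681/√(227/2) = 0.2517.

d ≈ 0.252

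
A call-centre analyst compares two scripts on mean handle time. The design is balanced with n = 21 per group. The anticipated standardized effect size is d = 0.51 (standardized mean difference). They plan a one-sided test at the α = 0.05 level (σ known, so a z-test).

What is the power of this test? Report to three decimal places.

Power ≈ 0.503

Noncentrality parameter: δ = d·√(n/2) = 0.51 × √(21/2) = 1.6526
Critical value for a one-sided test at α = 0.05: z_α = 1.645.
Power = Φ(δ − 1.645) = Φ(0.008) = 0.5031.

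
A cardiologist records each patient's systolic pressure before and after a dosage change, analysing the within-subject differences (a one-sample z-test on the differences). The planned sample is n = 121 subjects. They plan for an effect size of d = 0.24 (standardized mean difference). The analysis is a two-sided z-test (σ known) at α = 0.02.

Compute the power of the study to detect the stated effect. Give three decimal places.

Power ≈ 0.623

Noncentrality parameter: δ = d·√n = 0.24 × √121 = 2.6400
Critical value for a two-sided test at α = 0.02: z_{α/2} = 2.326.
Power = Φ(δ − 2.326) + Φ(−δ − 2.326) = Φ(0.314) + Φ(-4.966) = 0.6231 + 0.0000 = 0.6231.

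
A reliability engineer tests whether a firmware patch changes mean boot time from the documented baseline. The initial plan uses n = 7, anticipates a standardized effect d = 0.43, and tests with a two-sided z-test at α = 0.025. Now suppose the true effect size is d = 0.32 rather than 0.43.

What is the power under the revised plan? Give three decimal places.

Power ≈ 0.083

With d = 0.32: δ = d·√n = 0.32 × √7 = 0.8466. Critical value z_{0.0125} = 2.241.
Revised power = Φ(δ − 2.241) + Φ(−δ − 2.241) = Φ(-1.395) + Φ(-3.088) = 0.0815 + 0.0010 = 0.0826.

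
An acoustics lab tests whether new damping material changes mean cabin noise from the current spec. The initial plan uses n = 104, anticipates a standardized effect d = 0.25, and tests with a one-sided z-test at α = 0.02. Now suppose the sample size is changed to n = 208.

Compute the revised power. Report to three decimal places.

Power ≈ 0.940

With n = 208: δ = d·√n = 0.25 × √208 = 3.6056. Critical value z_{0.02} = 2.054.
Revised power = P(Z > 2.054 − δ) = Φ(1.552) = 0.9396.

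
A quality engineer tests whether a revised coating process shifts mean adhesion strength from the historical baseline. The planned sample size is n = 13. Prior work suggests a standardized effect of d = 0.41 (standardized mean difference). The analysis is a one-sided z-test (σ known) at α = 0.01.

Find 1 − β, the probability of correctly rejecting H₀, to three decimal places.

Power ≈ 0.198

Noncentrality parameter: λ = d·√n = 0.41 × √13 = 1.4783
One-sided α = 0.01 → critical value z_{0.01} = 2.326.
Power = P(Z > 2.326 − λ) = Φ(-0.848) = 0.1982.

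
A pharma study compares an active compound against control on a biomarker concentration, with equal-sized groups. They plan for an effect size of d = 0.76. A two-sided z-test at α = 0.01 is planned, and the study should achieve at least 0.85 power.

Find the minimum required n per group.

n = 46 per group

For power 0.85 need Φ(δ − z_{0.005}) = 0.85, so δ = z_{0.005} + z_{0.15} = 2.576 + 1.036 = 3.612.
(For δ > 0 the lower-tail rejection region contributes negligibly to power, so the one-term inversion is standard.)
δ = d·√(n/2) ⇒ n = 2(δ/d)² = 2 × (3.612 / 0.76)² = 45.18.
Rounding up, n = 46 per group.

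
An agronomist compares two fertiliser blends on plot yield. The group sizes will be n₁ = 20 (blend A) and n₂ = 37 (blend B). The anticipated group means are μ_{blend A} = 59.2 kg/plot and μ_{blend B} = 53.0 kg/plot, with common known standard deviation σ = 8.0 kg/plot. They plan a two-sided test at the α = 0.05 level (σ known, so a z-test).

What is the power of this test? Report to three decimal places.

Standardized effect: d = |μ_{blend A} − μ_{blend B}| / σ = |59.2 − 53.0| / 8.0 = 0.7750
Noncentrality parameter: δ = d / √(1/n₁ + 1/n₂) = 0.7750 / √(1/20 + 1/37) = 2.7924
Two-sided α = 0.05 → critical value z_{0.025} = 1.960.
Power = Φ(δ − 1.960) + Φ(−δ − 1.960) = Φ(0.832) + Φ(-4.752) = 0.7974 + 0.0000 = 0.7974.

Power ≈ 0.797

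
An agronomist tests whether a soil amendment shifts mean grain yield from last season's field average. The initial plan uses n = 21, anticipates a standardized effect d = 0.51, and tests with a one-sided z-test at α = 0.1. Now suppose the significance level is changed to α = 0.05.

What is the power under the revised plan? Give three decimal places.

Power ≈ 0.756

δ = d·√n = 0.51 × √21 = 2.3371 (unchanged). New critical value: z_{0.05} = 1.645.
Revised power = P(Z > 1.645 − δ) = Φ(0.692) = 0.7556.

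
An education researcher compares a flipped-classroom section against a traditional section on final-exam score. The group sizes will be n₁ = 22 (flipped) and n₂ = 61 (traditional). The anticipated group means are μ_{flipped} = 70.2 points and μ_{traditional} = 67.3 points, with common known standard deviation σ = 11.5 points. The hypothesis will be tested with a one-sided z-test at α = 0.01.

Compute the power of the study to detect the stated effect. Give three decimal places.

Standardized effect: d = |μ_{flipped} − μ_{traditional}| / σ = |70.2 − 67.3| / 11.5 = 0.2522
Noncentrality parameter: δ = d / √(1/n₁ + 1/n₂) = 0.2522 / √(1/22 + 1/61) = 1.0140
One-sided α = 0.01 → critical value z_{0.01} = 2.326.
Power = Φ(δ − 2.326) = Φ(-1.312) = 0.0947.

Power ≈ 0.095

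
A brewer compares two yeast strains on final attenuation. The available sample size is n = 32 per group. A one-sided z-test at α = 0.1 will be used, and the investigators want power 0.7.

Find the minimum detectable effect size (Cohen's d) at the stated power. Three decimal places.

d ≈ 0.451

Required noncentrality: δ = z_{0.1} + z_{0.30} = 1.282 + 0.524 = 1.806.
δ = d·√(n/2) ⇒ d = δ/√(n/2) = 1.806/√(32/2) = 0.4515.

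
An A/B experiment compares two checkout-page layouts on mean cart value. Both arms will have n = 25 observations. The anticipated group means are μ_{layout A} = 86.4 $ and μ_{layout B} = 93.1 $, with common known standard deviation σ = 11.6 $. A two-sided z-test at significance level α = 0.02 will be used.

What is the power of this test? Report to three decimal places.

Power ≈ 0.388

Standardized effect: d = |μ_{layout A} − μ_{layout B}| / σ = |86.4 − 93.1| / 11.6 = 0.5776
Noncentrality parameter: δ = d·√(n/2) = 0.5776 × √(25/2) = 2.0421
Two-sided α = 0.02 → critical value z_{0.01} = 2.326.
Power = Φ(δ − 2.326) + Φ(−δ − 2.326) = Φ(-0.284) + Φ(-4.368) = 0.3881 + 0.0000 = 0.3881.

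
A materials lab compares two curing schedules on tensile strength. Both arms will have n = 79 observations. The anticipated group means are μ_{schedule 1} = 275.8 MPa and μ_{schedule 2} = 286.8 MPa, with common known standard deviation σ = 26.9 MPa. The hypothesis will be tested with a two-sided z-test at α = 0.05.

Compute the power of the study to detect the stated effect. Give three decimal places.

Power ≈ 0.729

Standardized effect: d = |μ_{schedule 1} − μ_{schedule 2}| / σ = |275.8 − 286.8| / 26.9 = 0.4089
Noncentrality parameter: δ = d·√(n/2) = 0.4089 × √(79/2) = 2.5700
Two-sided α = 0.05 → critical value z_{0.025} = 1.960.
Power = Φ(δ − 1.960) + Φ(−δ − 1.960) = Φ(0.610) + Φ(-4.530) = 0.7291 + 0.0000 = 0.7291.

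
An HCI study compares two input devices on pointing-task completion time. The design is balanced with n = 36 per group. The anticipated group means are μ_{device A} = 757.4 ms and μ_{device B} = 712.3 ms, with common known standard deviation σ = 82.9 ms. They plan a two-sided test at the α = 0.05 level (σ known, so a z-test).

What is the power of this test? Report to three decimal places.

Standardized effect: d = |μ_{device A} − μ_{device B}| / σ = |757.4 − 712.3| / 82.9 = 0.5440
Noncentrality parameter: δ = d·√(n/2) = 0.5440 × √(36/2) = 2.3081
Two-sided α = 0.05 → critical value z_{0.025} = 1.960.
Power = Φ(δ − 1.960) + Φ(−δ − 1.960) = Φ(0.348) + Φ(-4.268) = 0.6361 + 0.0000 = 0.6361.

Power ≈ 0.636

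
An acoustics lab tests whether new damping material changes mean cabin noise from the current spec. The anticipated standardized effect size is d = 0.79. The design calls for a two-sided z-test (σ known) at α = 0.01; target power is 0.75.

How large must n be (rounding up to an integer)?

n = 17

Set Φ(δ − 2.576) = 0.75; then δ − 2.576 = Φ⁻¹(0.75) = 0.674, giving δ = 3.250.
(The Φ(−δ − z_{α/2}) term is vanishingly small for δ > 0 and is dropped in the standard sample-size formula.)
δ = d·√n ⇒ n = (δ/d)² = (3.250 / 0.79)² = 16.93.
Round up to the next whole unit.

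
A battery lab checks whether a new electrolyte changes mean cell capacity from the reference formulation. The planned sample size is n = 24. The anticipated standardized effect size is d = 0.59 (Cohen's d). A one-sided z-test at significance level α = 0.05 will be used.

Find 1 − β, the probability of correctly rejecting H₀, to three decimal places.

Noncentrality parameter: δ = d·√n = 0.59 × √24 = 2.8904
One-sided α = 0.05 → critical value z_{0.05} = 1.645.
Power = P(Z > 1.645 − δ) = Φ(1.246) = 0.8935.

Power ≈ 0.894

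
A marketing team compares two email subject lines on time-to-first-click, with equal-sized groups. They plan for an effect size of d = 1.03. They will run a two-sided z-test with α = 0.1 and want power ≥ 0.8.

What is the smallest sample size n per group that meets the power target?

n = 12 per group

For power 0.8 need Φ(δ − z_{0.05}) = 0.8, so δ = z_{0.05} + z_{0.20} = 1.645 + 0.842 = 2.486.
(Ignoring the negligible lower-tail rejection probability gives the usual closed-form inversion.)
δ = d·√(n/2) ⇒ n = 2(δ/d)² = 2 × (2.486 / 1.03)² = 11.66.
Round up to the next whole unit.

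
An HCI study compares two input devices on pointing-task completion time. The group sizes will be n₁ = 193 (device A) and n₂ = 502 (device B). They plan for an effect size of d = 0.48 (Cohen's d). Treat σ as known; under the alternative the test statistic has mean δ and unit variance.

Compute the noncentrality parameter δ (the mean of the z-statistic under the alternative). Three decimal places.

δ ≈ 5.667

The noncentrality parameter scales effect size by the design's sample-size factor: δ = d / √(1/n₁ + 1/n₂) = 0.48 / √(1/193 + 1/502) = 5.6673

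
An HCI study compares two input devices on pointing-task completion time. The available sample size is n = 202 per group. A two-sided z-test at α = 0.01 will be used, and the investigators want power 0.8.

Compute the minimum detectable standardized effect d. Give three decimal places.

d ≈ 0.340

Required noncentrality: δ = z_{0.005} + z_{0.20} = 2.576 + 0.842 = 3.417.
(The second rejection-region term Φ(−δ − z_{α/2}) is negligible and dropped.)
δ = d·√(n/2) ⇒ d = δ/√(n/2) = 3.417/√(202/2) = 0.3400.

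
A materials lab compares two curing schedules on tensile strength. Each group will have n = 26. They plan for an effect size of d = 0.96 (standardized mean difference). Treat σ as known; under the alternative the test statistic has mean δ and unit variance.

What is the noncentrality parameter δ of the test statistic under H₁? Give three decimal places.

The noncentrality parameter scales effect size by the design's sample-size factor: δ = d·√(n/2) = 0.96 × √(26/2) = 3.4613

δ ≈ 3.461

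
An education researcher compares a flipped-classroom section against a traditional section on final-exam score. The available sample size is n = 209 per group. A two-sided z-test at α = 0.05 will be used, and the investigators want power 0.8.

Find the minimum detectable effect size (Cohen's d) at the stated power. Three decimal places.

d ≈ 0.274

Required noncentrality: δ = z_{0.025} + z_{0.20} = 1.960 + 0.842 = 2.802.
(Lower-tail contribution to power is negligible for δ > 0.)
δ = d·√(n/2) ⇒ d = δ/√(n/2) = 2.802/√(209/2) = 0.2741.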